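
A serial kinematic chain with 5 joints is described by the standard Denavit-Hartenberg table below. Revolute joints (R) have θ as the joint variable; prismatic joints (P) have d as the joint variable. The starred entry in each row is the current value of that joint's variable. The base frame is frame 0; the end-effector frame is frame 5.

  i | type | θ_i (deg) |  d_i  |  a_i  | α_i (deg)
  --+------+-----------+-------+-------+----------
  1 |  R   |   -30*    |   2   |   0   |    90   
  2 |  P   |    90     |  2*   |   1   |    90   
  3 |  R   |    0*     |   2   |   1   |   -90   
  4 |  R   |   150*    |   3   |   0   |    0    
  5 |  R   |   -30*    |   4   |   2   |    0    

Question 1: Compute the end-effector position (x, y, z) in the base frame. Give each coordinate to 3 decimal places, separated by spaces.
after link 1: o_1 = (0.0000, 0.0000, 2.0000)
after link 2: o_2 = (-1.0000, -1.7321, 3.0000)
after link 3: o_3 = (0.7321, -2.7321, 4.0000)
after link 4: o_4 = (-0.7679, -5.3301, 4.0000)
after link 5: o_5 = (-4.2679, -7.9282, 3.0000)

-4.268 -7.928 3.000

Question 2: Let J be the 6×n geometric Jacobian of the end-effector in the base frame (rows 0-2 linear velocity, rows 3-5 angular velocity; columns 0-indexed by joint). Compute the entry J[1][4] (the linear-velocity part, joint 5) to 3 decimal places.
axis z_4 = (-0.5000,-0.8660,0.0000); lever o_n−o_4 = (-3.5000,-2.5981,-1.0000)
cross product → J_v[:, 4] = (0.8660,-0.5000,-1.7321)
J_ω[:, 4] = z_4
entry J[1][4] = -0.5000

-0.500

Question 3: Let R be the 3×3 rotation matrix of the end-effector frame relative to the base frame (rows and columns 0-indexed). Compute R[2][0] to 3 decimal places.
End-effector x-axis (col 0 of R) = (-0.7500,0.4330,-0.5000)
R[2][0] = -0.5000

-0.500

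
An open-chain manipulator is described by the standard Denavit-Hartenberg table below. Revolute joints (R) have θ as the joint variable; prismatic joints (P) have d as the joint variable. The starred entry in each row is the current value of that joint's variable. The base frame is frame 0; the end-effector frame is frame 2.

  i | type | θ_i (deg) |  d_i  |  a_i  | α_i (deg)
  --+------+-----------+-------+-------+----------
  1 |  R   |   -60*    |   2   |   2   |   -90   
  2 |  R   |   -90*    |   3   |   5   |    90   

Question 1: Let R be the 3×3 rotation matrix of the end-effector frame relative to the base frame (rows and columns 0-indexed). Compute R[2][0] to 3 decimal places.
End-effector x-axis (col 0 of R) = (-0.0000,-0.0000,1.0000)
R[2][0] = 1.0000

1.000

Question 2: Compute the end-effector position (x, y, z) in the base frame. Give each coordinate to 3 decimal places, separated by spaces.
after link 1: o_1 = (1.0000, -1.7321, 2.0000)
after link 2: o_2 = (3.5981, -0.2321, 7.0000)

3.598 -0.232 7.000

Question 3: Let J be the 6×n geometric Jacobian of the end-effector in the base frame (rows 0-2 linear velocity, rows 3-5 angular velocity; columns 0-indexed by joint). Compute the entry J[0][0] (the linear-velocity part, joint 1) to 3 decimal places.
0.232

axis z_0 = ẑ; lever o_n−o_0 = (3.5981,-0.2321,7.0000)
cross product → J_v[:, 0] = (0.2321,3.5981,-0.0000)
J_ω[:, 0] = z_0
entry J[0][0] = 0.2321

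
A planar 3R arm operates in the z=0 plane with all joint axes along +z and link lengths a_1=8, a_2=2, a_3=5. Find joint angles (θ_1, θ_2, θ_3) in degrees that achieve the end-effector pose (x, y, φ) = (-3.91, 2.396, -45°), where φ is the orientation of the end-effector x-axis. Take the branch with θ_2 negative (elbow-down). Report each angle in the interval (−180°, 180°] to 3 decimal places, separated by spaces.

wrist centre = target − a_3·(cos φ, sin φ) = (-7.4455, 5.9315)
cos θ_2 = (90.6191−8²−2²)/(2·8·2) = 0.7068; θ_2 = -45.0211° (elbow-down)
β = atan2(5.9315,-7.4455) = 141.4572°; ψ = atan2(-1.4147,9.4137) = -8.5467°
θ_1 = β − ψ = 150.0039°
θ_3 = φ − θ_1 − θ_2 = -149.9828° (wrapped to (-180°,180°])

150.004 -45.021 -149.983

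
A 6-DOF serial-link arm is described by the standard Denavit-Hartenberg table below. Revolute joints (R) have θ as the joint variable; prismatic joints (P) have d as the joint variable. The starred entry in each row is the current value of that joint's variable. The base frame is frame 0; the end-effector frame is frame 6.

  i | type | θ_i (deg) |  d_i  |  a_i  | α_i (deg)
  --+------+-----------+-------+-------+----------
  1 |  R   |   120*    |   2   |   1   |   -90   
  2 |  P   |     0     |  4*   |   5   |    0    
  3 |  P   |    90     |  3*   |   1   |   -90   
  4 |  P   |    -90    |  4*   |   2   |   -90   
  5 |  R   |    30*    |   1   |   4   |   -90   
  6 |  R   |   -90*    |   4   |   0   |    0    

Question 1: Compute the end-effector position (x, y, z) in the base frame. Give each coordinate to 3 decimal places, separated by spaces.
after link 1: o_1 = (-0.5000, 0.8660, 2.0000)
after link 2: o_2 = (-6.4641, 3.1962, 2.0000)
after link 3: o_3 = (-9.0622, 1.6962, 1.0000)
after link 4: o_4 = (-8.7942, -2.7679, 1.0000)
after link 5: o_5 = (-12.7942, -2.7679, 0.0000)
after link 6: o_6 = (-12.7942, 1.2321, 0.0000)

-12.794 1.232 0.000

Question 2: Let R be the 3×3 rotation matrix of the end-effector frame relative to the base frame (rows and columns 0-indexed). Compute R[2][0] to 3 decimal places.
-1.000

End-effector x-axis (col 0 of R) = (-0.0000,-0.0000,-1.0000)
R[2][0] = -1.0000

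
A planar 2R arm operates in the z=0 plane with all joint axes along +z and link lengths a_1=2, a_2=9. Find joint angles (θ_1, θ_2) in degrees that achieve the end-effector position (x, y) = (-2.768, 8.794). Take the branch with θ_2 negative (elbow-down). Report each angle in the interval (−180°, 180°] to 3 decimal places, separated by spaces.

-175.051 -90.006

cos θ_2 = (84.9963−2²−9²)/(2·2·9) = -0.0001; θ_2 = -90.0060° (elbow-down)
β = atan2(8.7940,-2.7680) = 107.4719°; ψ = atan2(-9.0000,1.9991) = -77.4769°
θ_1 = β − ψ = 184.9488°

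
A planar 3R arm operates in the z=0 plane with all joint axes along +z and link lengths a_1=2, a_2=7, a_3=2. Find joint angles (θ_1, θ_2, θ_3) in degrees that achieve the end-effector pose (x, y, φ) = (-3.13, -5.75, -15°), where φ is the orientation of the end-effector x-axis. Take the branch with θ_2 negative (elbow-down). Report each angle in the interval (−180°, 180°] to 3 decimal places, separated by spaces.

-59.996 -90.000 134.996

wrist centre = target − a_3·(cos φ, sin φ) = (-5.0619, -5.2324)
cos θ_2 = (53.0000−2²−7²)/(2·2·7) = -0.0000; θ_2 = -90.0001° (elbow-down)
β = atan2(-5.2324,-5.0619) = -134.0511°; ψ = atan2(-7.0000,2.0000) = -74.0547°
θ_1 = β − ψ = -59.9964°
θ_3 = φ − θ_1 − θ_2 = 134.9965° (wrapped to (-180°,180°])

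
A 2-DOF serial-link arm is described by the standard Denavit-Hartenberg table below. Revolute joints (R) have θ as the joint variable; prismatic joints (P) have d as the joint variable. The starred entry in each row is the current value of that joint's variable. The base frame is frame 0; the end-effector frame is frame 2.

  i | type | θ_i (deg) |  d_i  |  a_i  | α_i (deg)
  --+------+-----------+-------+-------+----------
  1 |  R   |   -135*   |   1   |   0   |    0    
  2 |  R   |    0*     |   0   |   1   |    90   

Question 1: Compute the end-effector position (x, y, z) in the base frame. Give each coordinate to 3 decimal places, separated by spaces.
after link 1: o_1 = (0.0000, 0.0000, 1.0000)
after link 2: o_2 = (-0.7071, -0.7071, 1.0000)

-0.707 -0.707 1.000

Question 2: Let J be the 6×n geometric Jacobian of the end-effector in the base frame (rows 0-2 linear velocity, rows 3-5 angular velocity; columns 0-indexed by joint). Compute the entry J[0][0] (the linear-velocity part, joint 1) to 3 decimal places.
0.707

axis z_0 = ẑ; lever o_n−o_0 = (-0.7071,-0.7071,1.0000)
cross product → J_v[:, 0] = (0.7071,-0.7071,0.0000)
J_ω[:, 0] = z_0
entry J[0][0] = 0.7071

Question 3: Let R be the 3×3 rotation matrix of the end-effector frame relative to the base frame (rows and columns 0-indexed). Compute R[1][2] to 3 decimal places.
End-effector z-axis (col 2 of R) = (-0.7071,0.7071,0.0000)
R[1][2] = 0.7071

0.707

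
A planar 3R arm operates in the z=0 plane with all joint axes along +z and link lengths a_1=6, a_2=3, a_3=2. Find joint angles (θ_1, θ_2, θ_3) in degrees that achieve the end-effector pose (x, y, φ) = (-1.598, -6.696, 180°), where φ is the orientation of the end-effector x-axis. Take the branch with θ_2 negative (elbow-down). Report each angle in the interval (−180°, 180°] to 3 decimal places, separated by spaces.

-59.999 -90.003 -29.998

wrist centre = target − a_3·(cos φ, sin φ) = (0.4020, -6.6960)
cos θ_2 = (44.9980−6²−3²)/(2·6·3) = -0.0001; θ_2 = -90.0032° (elbow-down)
β = atan2(-6.6960,0.4020) = -86.5643°; ψ = atan2(-3.0000,5.9998) = -26.5657°
θ_1 = β − ψ = -59.9986°
θ_3 = φ − θ_1 − θ_2 = -29.9982° (wrapped to (-180°,180°])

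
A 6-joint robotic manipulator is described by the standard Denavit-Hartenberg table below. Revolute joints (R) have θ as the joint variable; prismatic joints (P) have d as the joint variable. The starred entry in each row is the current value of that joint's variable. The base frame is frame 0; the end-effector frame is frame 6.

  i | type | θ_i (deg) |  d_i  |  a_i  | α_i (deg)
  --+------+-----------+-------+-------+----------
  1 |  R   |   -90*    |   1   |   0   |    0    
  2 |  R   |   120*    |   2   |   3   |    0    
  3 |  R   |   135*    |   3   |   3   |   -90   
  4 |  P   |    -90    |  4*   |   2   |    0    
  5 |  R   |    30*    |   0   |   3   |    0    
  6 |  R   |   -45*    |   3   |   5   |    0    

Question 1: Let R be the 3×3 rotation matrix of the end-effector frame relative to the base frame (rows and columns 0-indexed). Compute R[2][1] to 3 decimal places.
0.259

End-effector y-axis (col 1 of R) = (-0.9330,0.2500,0.2588)
R[2][1] = 0.2588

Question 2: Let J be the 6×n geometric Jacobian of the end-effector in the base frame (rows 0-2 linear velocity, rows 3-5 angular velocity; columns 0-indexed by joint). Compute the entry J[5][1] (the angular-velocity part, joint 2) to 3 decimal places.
1.000

axis z_1 = (0.0000,0.0000,1.0000); lever o_n−o_1 = (-2.3103,-4.4317,14.4277)
cross product → J_v[:, 1] = (4.4317,-2.3103,0.0000)
J_ω[:, 1] = z_1
entry J[5][1] = 1.0000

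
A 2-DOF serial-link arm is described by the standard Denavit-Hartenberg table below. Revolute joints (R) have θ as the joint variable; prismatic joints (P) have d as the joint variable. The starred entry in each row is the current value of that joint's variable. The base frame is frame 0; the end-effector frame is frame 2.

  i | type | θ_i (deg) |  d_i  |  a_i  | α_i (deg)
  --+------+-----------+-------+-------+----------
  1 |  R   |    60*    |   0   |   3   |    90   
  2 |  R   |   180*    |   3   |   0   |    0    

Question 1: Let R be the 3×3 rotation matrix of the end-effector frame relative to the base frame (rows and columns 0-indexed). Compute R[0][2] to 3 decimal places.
0.866

End-effector z-axis (col 2 of R) = (0.8660,-0.5000,0.0000)
R[0][2] = 0.8660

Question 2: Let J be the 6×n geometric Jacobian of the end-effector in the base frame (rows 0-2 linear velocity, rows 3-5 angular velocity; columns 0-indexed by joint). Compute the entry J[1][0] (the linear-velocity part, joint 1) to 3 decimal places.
4.098

axis z_0 = ẑ; lever o_n−o_0 = (4.0981,1.0981,0.0000)
cross product → J_v[:, 0] = (-1.0981,4.0981,0.0000)
J_ω[:, 0] = z_0
entry J[1][0] = 4.0981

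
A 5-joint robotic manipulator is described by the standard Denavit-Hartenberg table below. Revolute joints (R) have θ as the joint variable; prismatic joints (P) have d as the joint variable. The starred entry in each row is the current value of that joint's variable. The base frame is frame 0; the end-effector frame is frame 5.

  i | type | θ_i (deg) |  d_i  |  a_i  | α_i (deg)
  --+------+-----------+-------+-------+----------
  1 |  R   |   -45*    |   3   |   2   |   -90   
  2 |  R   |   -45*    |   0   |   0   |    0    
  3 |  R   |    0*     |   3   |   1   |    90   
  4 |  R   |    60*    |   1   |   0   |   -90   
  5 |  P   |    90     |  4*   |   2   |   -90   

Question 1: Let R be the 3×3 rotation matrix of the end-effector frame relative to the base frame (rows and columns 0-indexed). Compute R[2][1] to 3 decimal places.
0.612

End-effector y-axis (col 1 of R) = (0.0795,-0.7866,0.6124)
R[2][1] = 0.6124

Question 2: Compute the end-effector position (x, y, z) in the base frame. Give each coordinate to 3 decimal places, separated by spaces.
4.218 2.853 0.551

after link 1: o_1 = (1.4142, -1.4142, 3.0000)
after link 2: o_2 = (1.4142, -1.4142, 3.0000)
after link 3: o_3 = (4.0355, 0.2071, 3.7071)
after link 4: o_4 = (3.5355, 0.7071, 4.4142)
after link 5: o_5 = (4.2177, 2.8534, 0.5505)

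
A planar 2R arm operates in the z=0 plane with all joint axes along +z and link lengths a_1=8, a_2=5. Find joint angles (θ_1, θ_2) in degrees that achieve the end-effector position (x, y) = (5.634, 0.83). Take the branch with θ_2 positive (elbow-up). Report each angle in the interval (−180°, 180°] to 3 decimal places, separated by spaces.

-29.996 135.001

cos θ_2 = (32.4309−8²−5²)/(2·8·5) = -0.7071; θ_2 = 135.0006° (elbow-up)
β = atan2(0.8300,5.6340) = 8.3805°; ψ = atan2(3.5355,4.4644) = 38.3766°
θ_1 = β − ψ = -29.9961°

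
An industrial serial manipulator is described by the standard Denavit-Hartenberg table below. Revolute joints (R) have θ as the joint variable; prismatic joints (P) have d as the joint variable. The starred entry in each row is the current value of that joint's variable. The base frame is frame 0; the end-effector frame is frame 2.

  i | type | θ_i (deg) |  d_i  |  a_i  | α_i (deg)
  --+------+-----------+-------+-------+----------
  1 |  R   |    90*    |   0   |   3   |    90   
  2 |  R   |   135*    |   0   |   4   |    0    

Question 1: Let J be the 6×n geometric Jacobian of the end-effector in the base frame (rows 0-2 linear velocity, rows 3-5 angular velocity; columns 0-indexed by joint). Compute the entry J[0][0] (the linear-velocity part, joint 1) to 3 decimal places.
axis z_0 = ẑ; lever o_n−o_0 = (-0.0000,0.1716,2.8284)
cross product → J_v[:, 0] = (-0.1716,-0.0000,0.0000)
J_ω[:, 0] = z_0
entry J[0][0] = -0.1716

-0.172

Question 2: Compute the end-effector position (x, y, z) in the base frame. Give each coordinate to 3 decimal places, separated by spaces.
-0.000 0.172 2.828

after link 1: o_1 = (0.0000, 3.0000, 0.0000)
after link 2: o_2 = (-0.0000, 0.1716, 2.8284)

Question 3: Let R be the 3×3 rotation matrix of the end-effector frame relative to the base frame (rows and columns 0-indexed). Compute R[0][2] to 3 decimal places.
End-effector z-axis (col 2 of R) = (1.0000,-0.0000,0.0000)
R[0][2] = 1.0000

1.000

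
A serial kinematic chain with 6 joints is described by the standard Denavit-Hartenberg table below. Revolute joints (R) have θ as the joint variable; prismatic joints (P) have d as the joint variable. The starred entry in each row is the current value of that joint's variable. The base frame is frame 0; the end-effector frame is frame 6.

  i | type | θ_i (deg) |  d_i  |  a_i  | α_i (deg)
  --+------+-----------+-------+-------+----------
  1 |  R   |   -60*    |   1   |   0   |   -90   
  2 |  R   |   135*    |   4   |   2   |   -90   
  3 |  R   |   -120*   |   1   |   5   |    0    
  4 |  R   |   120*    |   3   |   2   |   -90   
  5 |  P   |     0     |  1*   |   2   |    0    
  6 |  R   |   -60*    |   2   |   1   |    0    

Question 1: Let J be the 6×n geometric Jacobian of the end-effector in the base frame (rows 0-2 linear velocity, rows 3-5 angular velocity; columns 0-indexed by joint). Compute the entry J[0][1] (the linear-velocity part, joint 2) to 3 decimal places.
0.306

axis z_1 = (0.8660,0.5000,0.0000); lever o_n−o_1 = (1.4814,8.0944,0.6124)
cross product → J_v[:, 1] = (0.3062,-0.5303,6.2692)
J_ω[:, 1] = z_1
entry J[0][1] = 0.3062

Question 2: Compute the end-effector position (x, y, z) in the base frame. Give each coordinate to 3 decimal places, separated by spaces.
1.481 8.094 1.612

after link 1: o_1 = (0.0000, 0.0000, 1.0000)
after link 2: o_2 = (2.7570, 3.2247, -0.4142)
after link 3: o_3 = (7.0373, 4.4712, 2.0607)
after link 4: o_4 = (5.2696, 7.5331, 2.7678)
after link 5: o_5 = (3.6964, 8.2579, 1.3536)
after link 6: o_6 = (1.4814, 8.0944, 1.6124)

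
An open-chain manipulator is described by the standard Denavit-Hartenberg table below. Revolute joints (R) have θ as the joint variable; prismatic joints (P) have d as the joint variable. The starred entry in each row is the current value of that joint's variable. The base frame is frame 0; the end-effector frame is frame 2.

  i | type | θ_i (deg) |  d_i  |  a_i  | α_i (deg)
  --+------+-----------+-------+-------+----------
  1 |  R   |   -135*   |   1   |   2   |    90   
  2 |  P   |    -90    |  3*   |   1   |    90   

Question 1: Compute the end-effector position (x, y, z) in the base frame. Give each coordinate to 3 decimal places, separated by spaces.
after link 1: o_1 = (-1.4142, -1.4142, 1.0000)
after link 2: o_2 = (-3.5355, 0.7071, 0.0000)

-3.536 0.707 0.000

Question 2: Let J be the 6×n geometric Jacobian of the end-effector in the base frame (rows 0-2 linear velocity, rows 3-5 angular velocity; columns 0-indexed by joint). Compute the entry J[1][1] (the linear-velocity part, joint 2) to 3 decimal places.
prismatic axis z_1 = (-0.7071,0.7071,0.0000)
J_v[:, 1] = z_1; J_ω[:, 1] = (0,0,0)
entry J[1][1] = 0.7071

0.707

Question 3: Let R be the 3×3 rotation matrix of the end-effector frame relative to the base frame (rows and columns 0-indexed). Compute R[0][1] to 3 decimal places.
End-effector y-axis (col 1 of R) = (-0.7071,0.7071,0.0000)
R[0][1] = -0.7071

-0.707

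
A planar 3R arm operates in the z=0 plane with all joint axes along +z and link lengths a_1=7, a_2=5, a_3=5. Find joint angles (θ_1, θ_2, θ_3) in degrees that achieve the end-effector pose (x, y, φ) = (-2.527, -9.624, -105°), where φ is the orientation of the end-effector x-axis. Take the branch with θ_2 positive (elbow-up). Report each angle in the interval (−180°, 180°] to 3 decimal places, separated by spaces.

wrist centre = target − a_3·(cos φ, sin φ) = (-1.2329, -4.7944)
cos θ_2 = (24.5060−7²−5²)/(2·7·5) = -0.7071; θ_2 = 134.9959° (elbow-up)
β = atan2(-4.7944,-1.2329) = -104.4215°; ψ = atan2(3.5358,3.4647) = 45.5816°
θ_1 = β − ψ = -150.0032°
θ_3 = φ − θ_1 − θ_2 = -89.9928° (wrapped to (-180°,180°])

-150.003 134.996 -89.993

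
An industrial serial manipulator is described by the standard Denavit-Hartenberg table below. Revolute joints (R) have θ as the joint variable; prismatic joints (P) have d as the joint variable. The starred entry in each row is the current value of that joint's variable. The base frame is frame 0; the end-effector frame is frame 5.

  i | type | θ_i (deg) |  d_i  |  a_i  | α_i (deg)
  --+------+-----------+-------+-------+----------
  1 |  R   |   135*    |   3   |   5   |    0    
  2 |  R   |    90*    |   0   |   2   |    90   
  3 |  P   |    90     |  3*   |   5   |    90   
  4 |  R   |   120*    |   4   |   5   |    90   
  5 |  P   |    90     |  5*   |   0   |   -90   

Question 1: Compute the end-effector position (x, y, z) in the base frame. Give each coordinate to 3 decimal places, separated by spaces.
-14.729 6.244 9.830

after link 1: o_1 = (-3.5355, 3.5355, 3.0000)
after link 2: o_2 = (-4.9497, 2.1213, 3.0000)
after link 3: o_3 = (-7.0711, 4.2426, 8.0000)
after link 4: o_4 = (-12.9614, 4.4761, 5.5000)
after link 5: o_5 = (-14.7291, 6.2438, 9.8301)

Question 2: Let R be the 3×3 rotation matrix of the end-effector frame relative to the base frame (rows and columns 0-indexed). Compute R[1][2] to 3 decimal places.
-0.612

End-effector z-axis (col 2 of R) = (0.6124,-0.6124,0.5000)
R[1][2] = -0.6124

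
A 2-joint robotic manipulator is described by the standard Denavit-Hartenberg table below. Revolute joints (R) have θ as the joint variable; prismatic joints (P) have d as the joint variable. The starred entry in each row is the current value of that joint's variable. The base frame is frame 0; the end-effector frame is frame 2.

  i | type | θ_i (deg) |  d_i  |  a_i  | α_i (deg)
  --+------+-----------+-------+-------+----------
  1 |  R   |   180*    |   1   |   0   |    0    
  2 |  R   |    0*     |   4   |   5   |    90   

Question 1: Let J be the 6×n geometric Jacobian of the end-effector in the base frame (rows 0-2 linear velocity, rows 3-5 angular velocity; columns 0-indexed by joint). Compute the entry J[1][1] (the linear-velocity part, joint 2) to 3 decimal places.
axis z_1 = (0.0000,0.0000,1.0000); lever o_n−o_1 = (-5.0000,0.0000,4.0000)
cross product → J_v[:, 1] = (-0.0000,-5.0000,0.0000)
J_ω[:, 1] = z_1
entry J[1][1] = -5.0000

-5.000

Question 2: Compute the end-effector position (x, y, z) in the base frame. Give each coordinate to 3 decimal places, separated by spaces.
-5.000 0.000 5.000

after link 1: o_1 = (0.0000, 0.0000, 1.0000)
after link 2: o_2 = (-5.0000, 0.0000, 5.0000)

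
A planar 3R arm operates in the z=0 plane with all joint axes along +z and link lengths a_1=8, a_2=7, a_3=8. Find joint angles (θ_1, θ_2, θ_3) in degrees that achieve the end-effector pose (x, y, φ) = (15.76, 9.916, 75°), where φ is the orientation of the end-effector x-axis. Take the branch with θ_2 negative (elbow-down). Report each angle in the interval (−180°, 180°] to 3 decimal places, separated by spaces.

30.003 -45.004 90.000

wrist centre = target − a_3·(cos φ, sin φ) = (13.6894, 2.1886)
cos θ_2 = (192.1909−8²−7²)/(2·8·7) = 0.7071; θ_2 = -45.0036° (elbow-down)
β = atan2(2.1886,13.6894) = 9.0833°; ψ = atan2(-4.9501,12.9494) = -20.9199°
θ_1 = β − ψ = 30.0032°
θ_3 = φ − θ_1 − θ_2 = 90.0005° (wrapped to (-180°,180°])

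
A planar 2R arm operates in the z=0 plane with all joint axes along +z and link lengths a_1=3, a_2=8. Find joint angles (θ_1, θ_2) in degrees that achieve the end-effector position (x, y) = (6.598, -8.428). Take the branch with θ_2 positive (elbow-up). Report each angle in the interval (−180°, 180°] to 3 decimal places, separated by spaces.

cos θ_2 = (114.5648−3²−8²)/(2·3·8) = 0.8659; θ_2 = 30.0106° (elbow-up)
β = atan2(-8.4280,6.5980) = -51.9438°; ψ = atan2(4.0013,9.9275) = 21.9520°
θ_1 = β − ψ = -73.8958°

-73.896 30.011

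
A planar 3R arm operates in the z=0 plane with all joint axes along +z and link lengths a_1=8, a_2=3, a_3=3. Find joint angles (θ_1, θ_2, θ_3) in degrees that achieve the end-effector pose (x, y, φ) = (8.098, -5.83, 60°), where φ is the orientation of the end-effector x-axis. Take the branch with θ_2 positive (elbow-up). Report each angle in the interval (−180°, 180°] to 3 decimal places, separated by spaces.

wrist centre = target − a_3·(cos φ, sin φ) = (6.5980, -8.4281)
cos θ_2 = (114.5661−8²−3²)/(2·8·3) = 0.8660; θ_2 = 30.0075° (elbow-up)
β = atan2(-8.4281,6.5980) = -51.9440°; ψ = atan2(1.5003,10.5979) = 8.0578°
θ_1 = β − ψ = -60.0019°
θ_3 = φ − θ_1 − θ_2 = 89.9943° (wrapped to (-180°,180°])

-60.002 30.008 89.994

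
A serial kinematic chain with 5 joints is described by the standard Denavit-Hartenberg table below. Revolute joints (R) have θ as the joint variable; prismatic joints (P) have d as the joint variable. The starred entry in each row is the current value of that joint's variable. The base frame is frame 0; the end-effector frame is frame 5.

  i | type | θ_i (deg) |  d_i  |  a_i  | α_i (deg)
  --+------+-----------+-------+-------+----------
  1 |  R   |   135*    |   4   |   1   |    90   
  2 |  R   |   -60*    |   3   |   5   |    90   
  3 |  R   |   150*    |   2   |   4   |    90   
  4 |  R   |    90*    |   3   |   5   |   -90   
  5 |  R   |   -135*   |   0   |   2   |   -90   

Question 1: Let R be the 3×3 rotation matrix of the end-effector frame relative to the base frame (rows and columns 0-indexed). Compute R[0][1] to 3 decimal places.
End-effector y-axis (col 1 of R) = (0.6597,0.0474,0.7500)
R[0][1] = 0.6597

0.660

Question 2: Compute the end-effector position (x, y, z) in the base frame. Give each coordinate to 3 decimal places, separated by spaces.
after link 1: o_1 = (-0.7071, 0.7071, 4.0000)
after link 2: o_2 = (-0.3536, 4.5962, -0.3301)
after link 3: o_3 = (3.5101, 3.5609, 1.6699)
after link 4: o_4 = (7.8788, 2.8665, -2.1292)
after link 5: o_5 = (7.6288, 4.8486, -2.0344)

7.629 4.849 -2.034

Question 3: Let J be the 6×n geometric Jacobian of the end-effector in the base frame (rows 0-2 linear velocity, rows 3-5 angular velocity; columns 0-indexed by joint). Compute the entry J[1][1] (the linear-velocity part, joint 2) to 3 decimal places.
axis z_1 = (0.7071,0.7071,0.0000); lever o_n−o_1 = (8.3359,4.1414,-6.0344)
cross product → J_v[:, 1] = (-4.2670,4.2670,-2.9659)
J_ω[:, 1] = z_1
entry J[1][1] = 4.2670

4.267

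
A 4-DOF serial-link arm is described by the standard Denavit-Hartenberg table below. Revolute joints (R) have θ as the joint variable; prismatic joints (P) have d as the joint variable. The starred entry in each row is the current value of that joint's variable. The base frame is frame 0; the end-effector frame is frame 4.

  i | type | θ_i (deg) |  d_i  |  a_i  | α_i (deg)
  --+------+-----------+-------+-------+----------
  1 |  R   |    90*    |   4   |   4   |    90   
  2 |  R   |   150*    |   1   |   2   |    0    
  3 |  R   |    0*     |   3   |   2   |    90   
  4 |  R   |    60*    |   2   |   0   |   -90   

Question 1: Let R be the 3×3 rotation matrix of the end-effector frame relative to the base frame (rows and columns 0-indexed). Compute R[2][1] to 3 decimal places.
-0.866

End-effector y-axis (col 1 of R) = (-0.0000,-0.5000,-0.8660)
R[2][1] = -0.8660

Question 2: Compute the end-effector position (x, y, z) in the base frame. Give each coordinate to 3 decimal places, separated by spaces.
after link 1: o_1 = (0.0000, 4.0000, 4.0000)
after link 2: o_2 = (1.0000, 2.2679, 5.0000)
after link 3: o_3 = (4.0000, 0.5359, 6.0000)
after link 4: o_4 = (4.0000, 1.5359, 7.7321)

4.000 1.536 7.732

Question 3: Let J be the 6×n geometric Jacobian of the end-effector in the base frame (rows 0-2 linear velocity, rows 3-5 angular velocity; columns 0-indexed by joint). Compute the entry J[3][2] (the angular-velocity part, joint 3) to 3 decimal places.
axis z_2 = (1.0000,-0.0000,0.0000); lever o_n−o_2 = (3.0000,-0.7321,2.7321)
cross product → J_v[:, 2] = (-0.0000,-2.7321,-0.7321)
J_ω[:, 2] = z_2
entry J[3][2] = 1.0000

1.000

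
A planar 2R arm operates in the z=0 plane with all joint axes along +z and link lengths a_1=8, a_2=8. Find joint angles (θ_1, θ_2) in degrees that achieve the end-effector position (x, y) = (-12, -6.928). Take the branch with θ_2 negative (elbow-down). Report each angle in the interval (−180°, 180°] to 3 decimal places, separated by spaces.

-120.000 -60.001

cos θ_2 = (191.9972−8²−8²)/(2·8·8) = 0.5000; θ_2 = -60.0015° (elbow-down)
β = atan2(-6.9280,-12.0000) = -150.0007°; ψ = atan2(-6.9283,11.9998) = -30.0007°
θ_1 = β − ψ = -120.0000°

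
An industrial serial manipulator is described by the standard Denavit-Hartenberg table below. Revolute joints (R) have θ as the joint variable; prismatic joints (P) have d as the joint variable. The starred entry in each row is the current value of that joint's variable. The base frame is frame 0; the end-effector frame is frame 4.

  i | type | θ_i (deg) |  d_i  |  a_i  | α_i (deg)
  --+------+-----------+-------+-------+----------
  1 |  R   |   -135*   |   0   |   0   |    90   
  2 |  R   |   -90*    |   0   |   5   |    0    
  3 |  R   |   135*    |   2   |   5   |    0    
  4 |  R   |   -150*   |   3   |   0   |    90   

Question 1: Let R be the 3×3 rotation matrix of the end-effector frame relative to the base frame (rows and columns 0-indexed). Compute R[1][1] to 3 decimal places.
0.707

End-effector y-axis (col 1 of R) = (-0.7071,0.7071,0.0000)
R[1][1] = 0.7071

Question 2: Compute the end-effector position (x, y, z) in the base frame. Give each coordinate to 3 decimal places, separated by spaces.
after link 1: o_1 = (0.0000, 0.0000, 0.0000)
after link 2: o_2 = (-0.0000, -0.0000, -5.0000)
after link 3: o_3 = (-3.9142, -1.0858, -1.4645)
after link 4: o_4 = (-6.0355, 1.0355, -1.4645)

-6.036 1.036 -1.464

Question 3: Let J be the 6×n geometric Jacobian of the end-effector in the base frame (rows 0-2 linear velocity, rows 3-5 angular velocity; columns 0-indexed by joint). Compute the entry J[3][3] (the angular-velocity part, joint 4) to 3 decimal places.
axis z_3 = (-0.7071,0.7071,0.0000); lever o_n−o_3 = (-2.1213,2.1213,0.0000)
cross product → J_v[:, 3] = (0.0000,0.0000,-0.0000)
J_ω[:, 3] = z_3
entry J[3][3] = -0.7071

-0.707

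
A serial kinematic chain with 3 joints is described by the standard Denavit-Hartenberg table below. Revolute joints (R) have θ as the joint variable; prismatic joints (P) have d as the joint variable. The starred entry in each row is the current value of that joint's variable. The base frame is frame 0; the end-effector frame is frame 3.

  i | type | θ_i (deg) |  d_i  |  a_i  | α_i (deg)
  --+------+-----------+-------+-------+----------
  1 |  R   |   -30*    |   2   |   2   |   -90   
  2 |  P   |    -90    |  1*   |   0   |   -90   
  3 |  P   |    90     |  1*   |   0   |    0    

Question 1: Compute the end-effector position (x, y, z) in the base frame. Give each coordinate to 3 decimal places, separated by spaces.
3.098 -0.634 2.000

after link 1: o_1 = (1.7321, -1.0000, 2.0000)
after link 2: o_2 = (2.2321, -0.1340, 2.0000)
after link 3: o_3 = (3.0981, -0.6340, 2.0000)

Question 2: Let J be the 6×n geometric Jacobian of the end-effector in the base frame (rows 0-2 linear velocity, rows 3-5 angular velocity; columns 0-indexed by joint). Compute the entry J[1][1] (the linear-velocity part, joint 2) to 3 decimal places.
0.866

prismatic axis z_1 = (0.5000,0.8660,0.0000)
J_v[:, 1] = z_1; J_ω[:, 1] = (0,0,0)
entry J[1][1] = 0.8660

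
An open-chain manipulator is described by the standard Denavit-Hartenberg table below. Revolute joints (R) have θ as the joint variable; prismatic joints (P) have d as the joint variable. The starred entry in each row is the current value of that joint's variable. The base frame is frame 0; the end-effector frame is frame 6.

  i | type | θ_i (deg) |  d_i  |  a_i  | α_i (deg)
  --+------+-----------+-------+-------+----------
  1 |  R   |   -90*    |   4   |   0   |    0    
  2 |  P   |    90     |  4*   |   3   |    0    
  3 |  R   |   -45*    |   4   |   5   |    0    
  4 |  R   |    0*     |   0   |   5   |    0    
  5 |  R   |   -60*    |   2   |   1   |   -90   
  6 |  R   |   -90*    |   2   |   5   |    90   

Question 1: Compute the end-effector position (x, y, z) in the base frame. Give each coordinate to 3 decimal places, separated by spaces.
11.744 -8.555 19.000

after link 1: o_1 = (0.0000, 0.0000, 4.0000)
after link 2: o_2 = (3.0000, 0.0000, 8.0000)
after link 3: o_3 = (6.5355, -3.5355, 12.0000)
after link 4: o_4 = (10.0711, -7.0711, 12.0000)
after link 5: o_5 = (9.8122, -8.0370, 14.0000)
after link 6: o_6 = (11.7441, -8.5546, 19.0000)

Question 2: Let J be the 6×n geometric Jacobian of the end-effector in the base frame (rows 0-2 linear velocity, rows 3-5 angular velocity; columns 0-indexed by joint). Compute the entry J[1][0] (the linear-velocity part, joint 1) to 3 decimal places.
axis z_0 = ẑ; lever o_n−o_0 = (11.7441,-8.5546,19.0000)
cross product → J_v[:, 0] = (8.5546,11.7441,-0.0000)
J_ω[:, 0] = z_0
entry J[1][0] = 11.7441

11.744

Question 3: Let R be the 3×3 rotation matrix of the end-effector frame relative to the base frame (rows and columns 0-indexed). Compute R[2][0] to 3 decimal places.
End-effector x-axis (col 0 of R) = (-0.0000,-0.0000,1.0000)
R[2][0] = 1.0000

1.000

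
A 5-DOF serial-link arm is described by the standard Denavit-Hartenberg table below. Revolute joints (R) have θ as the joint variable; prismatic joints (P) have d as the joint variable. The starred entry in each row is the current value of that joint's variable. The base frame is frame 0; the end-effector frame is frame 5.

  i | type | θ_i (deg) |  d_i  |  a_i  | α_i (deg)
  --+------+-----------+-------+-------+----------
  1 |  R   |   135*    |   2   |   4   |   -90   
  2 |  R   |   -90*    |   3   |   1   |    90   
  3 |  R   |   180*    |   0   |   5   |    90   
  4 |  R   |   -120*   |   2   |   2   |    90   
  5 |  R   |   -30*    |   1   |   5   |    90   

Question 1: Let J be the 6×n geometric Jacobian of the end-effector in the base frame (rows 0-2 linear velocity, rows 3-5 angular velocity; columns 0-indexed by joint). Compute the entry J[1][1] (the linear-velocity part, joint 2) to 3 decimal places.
0.022

axis z_1 = (-0.7071,-0.7071,0.0000); lever o_n−o_1 = (-5.2906,1.7551,0.0311)
cross product → J_v[:, 1] = (-0.0220,0.0220,-4.9821)
J_ω[:, 1] = z_1
entry J[1][1] = 0.0220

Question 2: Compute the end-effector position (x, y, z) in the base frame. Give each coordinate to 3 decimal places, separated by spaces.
after link 1: o_1 = (-2.8284, 2.8284, 2.0000)
after link 2: o_2 = (-4.9497, 0.7071, 3.0000)
after link 3: o_3 = (-4.9497, 0.7071, -2.0000)
after link 4: o_4 = (-7.5887, 0.5176, -1.0000)
after link 5: o_5 = (-8.1190, 4.5835, 2.0311)

-8.119 4.584 2.031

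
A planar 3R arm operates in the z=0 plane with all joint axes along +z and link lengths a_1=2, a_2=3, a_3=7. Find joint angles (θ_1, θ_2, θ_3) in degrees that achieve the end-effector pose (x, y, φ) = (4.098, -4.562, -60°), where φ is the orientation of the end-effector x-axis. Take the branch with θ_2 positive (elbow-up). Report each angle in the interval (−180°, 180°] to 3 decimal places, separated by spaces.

wrist centre = target − a_3·(cos φ, sin φ) = (0.5980, 1.5002)
cos θ_2 = (2.6081−2²−3²)/(2·2·3) = -0.8660; θ_2 = 149.9958° (elbow-up)
β = atan2(1.5002,0.5980) = 68.2668°; ψ = atan2(1.5002,-0.5980) = 111.7319°
θ_1 = β − ψ = -43.4651°
θ_3 = φ − θ_1 − θ_2 = -166.5307° (wrapped to (-180°,180°])

-43.465 149.996 -166.531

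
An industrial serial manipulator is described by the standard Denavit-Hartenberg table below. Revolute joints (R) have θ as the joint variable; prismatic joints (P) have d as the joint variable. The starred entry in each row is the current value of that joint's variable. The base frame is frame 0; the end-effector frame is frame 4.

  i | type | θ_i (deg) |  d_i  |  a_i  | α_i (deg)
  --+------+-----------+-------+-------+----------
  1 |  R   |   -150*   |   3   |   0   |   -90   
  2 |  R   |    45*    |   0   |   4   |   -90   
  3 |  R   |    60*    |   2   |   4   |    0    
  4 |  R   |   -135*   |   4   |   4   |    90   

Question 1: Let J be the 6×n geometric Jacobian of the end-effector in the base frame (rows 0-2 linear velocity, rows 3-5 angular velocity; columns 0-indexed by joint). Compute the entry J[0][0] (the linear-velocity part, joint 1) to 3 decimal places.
0.712

axis z_0 = ẑ; lever o_n−o_0 = (-0.4342,-0.7121,-6.2173)
cross product → J_v[:, 0] = (0.7121,-0.4342,0.0000)
J_ω[:, 0] = z_0
entry J[0][0] = 0.7121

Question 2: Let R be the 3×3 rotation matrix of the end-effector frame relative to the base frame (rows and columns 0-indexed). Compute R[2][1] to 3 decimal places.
End-effector y-axis (col 1 of R) = (0.6124,0.3536,-0.7071)
R[2][1] = -0.7071

-0.707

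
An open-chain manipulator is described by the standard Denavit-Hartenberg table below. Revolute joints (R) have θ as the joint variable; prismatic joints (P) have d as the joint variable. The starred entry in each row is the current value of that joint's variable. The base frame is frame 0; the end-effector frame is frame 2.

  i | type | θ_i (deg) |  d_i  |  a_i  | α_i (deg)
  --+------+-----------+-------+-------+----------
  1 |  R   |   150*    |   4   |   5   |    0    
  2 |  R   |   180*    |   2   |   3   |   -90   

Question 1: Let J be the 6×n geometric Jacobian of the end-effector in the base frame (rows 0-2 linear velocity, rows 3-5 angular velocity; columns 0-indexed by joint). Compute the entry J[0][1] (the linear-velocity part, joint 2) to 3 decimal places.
1.500

axis z_1 = (0.0000,0.0000,1.0000); lever o_n−o_1 = (2.5981,-1.5000,2.0000)
cross product → J_v[:, 1] = (1.5000,2.5981,-0.0000)
J_ω[:, 1] = z_1
entry J[0][1] = 1.5000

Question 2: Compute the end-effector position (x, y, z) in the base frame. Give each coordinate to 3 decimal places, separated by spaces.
-1.732 1.000 6.000

after link 1: o_1 = (-4.3301, 2.5000, 4.0000)
after link 2: o_2 = (-1.7321, 1.0000, 6.0000)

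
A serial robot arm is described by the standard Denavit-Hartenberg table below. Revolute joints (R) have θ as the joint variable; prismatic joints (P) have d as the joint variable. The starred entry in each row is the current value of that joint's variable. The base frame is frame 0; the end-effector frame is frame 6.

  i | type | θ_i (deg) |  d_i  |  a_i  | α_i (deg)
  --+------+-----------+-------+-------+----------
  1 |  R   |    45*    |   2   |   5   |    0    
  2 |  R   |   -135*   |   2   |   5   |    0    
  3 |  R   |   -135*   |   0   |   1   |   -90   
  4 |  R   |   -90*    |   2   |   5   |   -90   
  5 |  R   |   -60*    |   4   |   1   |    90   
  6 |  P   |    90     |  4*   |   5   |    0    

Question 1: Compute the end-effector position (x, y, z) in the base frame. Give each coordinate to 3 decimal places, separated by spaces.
after link 1: o_1 = (3.5355, 3.5355, 2.0000)
after link 2: o_2 = (3.5355, -1.4645, 4.0000)
after link 3: o_3 = (2.8284, -0.7574, 4.0000)
after link 4: o_4 = (1.4142, -2.1716, 9.0000)
after link 5: o_5 = (-2.0266, 0.0445, 9.5000)
after link 6: o_6 = (-6.9763, 2.1658, 6.0359)

-6.976 2.166 6.036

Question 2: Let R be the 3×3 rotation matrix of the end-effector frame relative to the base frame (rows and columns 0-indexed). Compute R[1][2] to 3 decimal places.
-0.354

End-effector z-axis (col 2 of R) = (-0.3536,-0.3536,-0.8660)
R[1][2] = -0.3536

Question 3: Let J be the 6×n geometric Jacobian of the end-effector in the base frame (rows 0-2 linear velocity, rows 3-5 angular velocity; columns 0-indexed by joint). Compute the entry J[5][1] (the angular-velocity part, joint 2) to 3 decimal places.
1.000

axis z_1 = (0.0000,0.0000,1.0000); lever o_n−o_1 = (-10.5119,-1.3697,4.0359)
cross product → J_v[:, 1] = (1.3697,-10.5119,0.0000)
J_ω[:, 1] = z_1
entry J[5][1] = 1.0000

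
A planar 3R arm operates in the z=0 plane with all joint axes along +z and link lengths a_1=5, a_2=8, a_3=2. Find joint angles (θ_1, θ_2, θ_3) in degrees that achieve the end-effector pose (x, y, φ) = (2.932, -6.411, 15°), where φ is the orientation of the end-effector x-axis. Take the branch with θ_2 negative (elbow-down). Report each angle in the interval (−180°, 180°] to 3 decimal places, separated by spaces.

-0.004 -119.995 134.999

wrist centre = target − a_3·(cos φ, sin φ) = (1.0001, -6.9286)
cos θ_2 = (49.0063−5²−8²)/(2·5·8) = -0.4999; θ_2 = -119.9948° (elbow-down)
β = atan2(-6.9286,1.0001) = -81.7861°; ψ = atan2(-6.9286,1.0006) = -81.7821°
θ_1 = β − ψ = -0.0040°
θ_3 = φ − θ_1 − θ_2 = 134.9988° (wrapped to (-180°,180°])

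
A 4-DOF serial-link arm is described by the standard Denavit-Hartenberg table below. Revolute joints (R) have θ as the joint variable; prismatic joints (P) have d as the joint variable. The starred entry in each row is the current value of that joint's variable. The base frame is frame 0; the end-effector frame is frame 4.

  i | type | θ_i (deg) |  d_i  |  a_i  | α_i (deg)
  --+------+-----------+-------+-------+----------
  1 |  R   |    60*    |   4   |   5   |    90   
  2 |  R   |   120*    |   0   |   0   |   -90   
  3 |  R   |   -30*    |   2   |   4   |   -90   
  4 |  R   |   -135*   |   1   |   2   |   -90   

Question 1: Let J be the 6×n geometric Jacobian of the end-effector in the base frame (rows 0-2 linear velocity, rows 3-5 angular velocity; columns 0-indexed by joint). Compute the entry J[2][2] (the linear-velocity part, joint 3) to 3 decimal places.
0.370

axis z_2 = (-0.4330,-0.7500,-0.5000); lever o_n−o_2 = (-1.7936,-3.9603,0.6652)
cross product → J_v[:, 2] = (-2.4791,1.1848,0.3697)
J_ω[:, 2] = z_2
entry J[2][2] = 0.3697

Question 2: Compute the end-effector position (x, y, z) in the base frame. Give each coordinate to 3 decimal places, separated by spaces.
after link 1: o_1 = (2.5000, 4.3301, 4.0000)
after link 2: o_2 = (2.5000, 4.3301, 4.0000)
after link 3: o_3 = (2.5000, 0.3301, 6.0000)
after link 4: o_4 = (0.7064, 0.3699, 4.6652)

0.706 0.370 4.665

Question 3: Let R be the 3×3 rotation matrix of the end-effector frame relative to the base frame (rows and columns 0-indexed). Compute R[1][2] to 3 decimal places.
End-effector z-axis (col 2 of R) = (-0.1531,-0.9723,0.1768)
R[1][2] = -0.9723

-0.972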